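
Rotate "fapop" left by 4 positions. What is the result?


Input: "fapop", rotate left by 4
First 4 characters: "fapo"
Remaining characters: "p"
Concatenate remaining + first: "p" + "fapo" = "pfapo"

pfapo


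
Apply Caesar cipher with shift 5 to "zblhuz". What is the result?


Caesar cipher: shift "zblhuz" by 5
  'z' (pos 25) + 5 = pos 4 = 'e'
  'b' (pos 1) + 5 = pos 6 = 'g'
  'l' (pos 11) + 5 = pos 16 = 'q'
  'h' (pos 7) + 5 = pos 12 = 'm'
  'u' (pos 20) + 5 = pos 25 = 'z'
  'z' (pos 25) + 5 = pos 4 = 'e'
Result: egqmze

egqmze


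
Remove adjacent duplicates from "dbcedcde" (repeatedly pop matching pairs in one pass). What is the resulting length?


Input: dbcedcde
Stack-based adjacent duplicate removal:
  Read 'd': push. Stack: d
  Read 'b': push. Stack: db
  Read 'c': push. Stack: dbc
  Read 'e': push. Stack: dbce
  Read 'd': push. Stack: dbced
  Read 'c': push. Stack: dbcedc
  Read 'd': push. Stack: dbcedcd
  Read 'e': push. Stack: dbcedcde
Final stack: "dbcedcde" (length 8)

8


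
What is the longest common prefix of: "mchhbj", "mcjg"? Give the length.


Words: mchhbj, mcjg
  Position 0: all 'm' => match
  Position 1: all 'c' => match
  Position 2: ('h', 'j') => mismatch, stop
LCP = "mc" (length 2)

2


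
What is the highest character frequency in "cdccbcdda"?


Input: cdccbcdda
Character counts:
  'a': 1
  'b': 1
  'c': 4
  'd': 3
Maximum frequency: 4

4


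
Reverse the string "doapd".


Input: doapd
Reading characters right to left:
  Position 4: 'd'
  Position 3: 'p'
  Position 2: 'a'
  Position 1: 'o'
  Position 0: 'd'
Reversed: dpaod

dpaod


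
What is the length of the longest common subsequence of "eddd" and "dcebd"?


LCS of "eddd" and "dcebd"
DP table:
           d    c    e    b    d
      0    0    0    0    0    0
  e   0    0    0    1    1    1
  d   0    1    1    1    1    2
  d   0    1    1    1    1    2
  d   0    1    1    1    1    2
LCS length = dp[4][5] = 2

2


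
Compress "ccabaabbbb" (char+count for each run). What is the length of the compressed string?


Input: ccabaabbbb
Runs:
  'c' x 2 => "c2"
  'a' x 1 => "a1"
  'b' x 1 => "b1"
  'a' x 2 => "a2"
  'b' x 4 => "b4"
Compressed: "c2a1b1a2b4"
Compressed length: 10

10


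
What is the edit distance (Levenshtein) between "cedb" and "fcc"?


Computing edit distance: "cedb" -> "fcc"
DP table:
           f    c    c
      0    1    2    3
  c   1    1    1    2
  e   2    2    2    2
  d   3    3    3    3
  b   4    4    4    4
Edit distance = dp[4][3] = 4

4


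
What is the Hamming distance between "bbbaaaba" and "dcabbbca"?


Comparing "bbbaaaba" and "dcabbbca" position by position:
  Position 0: 'b' vs 'd' => differ
  Position 1: 'b' vs 'c' => differ
  Position 2: 'b' vs 'a' => differ
  Position 3: 'a' vs 'b' => differ
  Position 4: 'a' vs 'b' => differ
  Position 5: 'a' vs 'b' => differ
  Position 6: 'b' vs 'c' => differ
  Position 7: 'a' vs 'a' => same
Total differences (Hamming distance): 7

7


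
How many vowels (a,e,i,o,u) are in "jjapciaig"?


Input: jjapciaig
Checking each character:
  'j' at position 0: consonant
  'j' at position 1: consonant
  'a' at position 2: vowel (running total: 1)
  'p' at position 3: consonant
  'c' at position 4: consonant
  'i' at position 5: vowel (running total: 2)
  'a' at position 6: vowel (running total: 3)
  'i' at position 7: vowel (running total: 4)
  'g' at position 8: consonant
Total vowels: 4

4


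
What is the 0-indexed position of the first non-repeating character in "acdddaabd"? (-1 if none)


Input: acdddaabd
Character frequencies:
  'a': 3
  'b': 1
  'c': 1
  'd': 4
Scanning left to right for freq == 1:
  Position 0 ('a'): freq=3, skip
  Position 1 ('c'): unique! => answer = 1

1


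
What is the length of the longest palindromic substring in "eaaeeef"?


Input: "eaaeeef"
Checking substrings for palindromes:
  [0:4] "eaae" (len 4) => palindrome
  [3:6] "eee" (len 3) => palindrome
  [1:3] "aa" (len 2) => palindrome
  [3:5] "ee" (len 2) => palindrome
  [4:6] "ee" (len 2) => palindrome
Longest palindromic substring: "eaae" with length 4

4


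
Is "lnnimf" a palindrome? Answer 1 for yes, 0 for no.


Input: lnnimf
Reversed: fminnl
  Compare pos 0 ('l') with pos 5 ('f'): MISMATCH
  Compare pos 1 ('n') with pos 4 ('m'): MISMATCH
  Compare pos 2 ('n') with pos 3 ('i'): MISMATCH
Result: not a palindrome

0


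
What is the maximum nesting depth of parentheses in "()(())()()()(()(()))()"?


Input: "()(())()()()(()(()))()"
Tracking depth:
  Position 0 '(': depth becomes 1
  Position 1 ')': depth becomes 0
  Position 2 '(': depth becomes 1
  Position 3 '(': depth becomes 2
  Position 4 ')': depth becomes 1
  Position 5 ')': depth becomes 0
  Position 6 '(': depth becomes 1
  Position 7 ')': depth becomes 0
  Position 8 '(': depth becomes 1
  Position 9 ')': depth becomes 0
  Position 10 '(': depth becomes 1
  Position 11 ')': depth becomes 0
  Position 12 '(': depth becomes 1
  Position 13 '(': depth becomes 2
  Position 14 ')': depth becomes 1
  Position 15 '(': depth becomes 2
  Position 16 '(': depth becomes 3
  Position 17 ')': depth becomes 2
  Position 18 ')': depth becomes 1
  Position 19 ')': depth becomes 0
  Position 20 '(': depth becomes 1
  Position 21 ')': depth becomes 0
Maximum depth reached: 3

3


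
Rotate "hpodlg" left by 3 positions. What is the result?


Input: "hpodlg", rotate left by 3
First 3 characters: "hpo"
Remaining characters: "dlg"
Concatenate remaining + first: "dlg" + "hpo" = "dlghpo"

dlghpo


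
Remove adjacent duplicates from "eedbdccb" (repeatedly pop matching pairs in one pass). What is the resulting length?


Input: eedbdccb
Stack-based adjacent duplicate removal:
  Read 'e': push. Stack: e
  Read 'e': matches stack top 'e' => pop. Stack: (empty)
  Read 'd': push. Stack: d
  Read 'b': push. Stack: db
  Read 'd': push. Stack: dbd
  Read 'c': push. Stack: dbdc
  Read 'c': matches stack top 'c' => pop. Stack: dbd
  Read 'b': push. Stack: dbdb
Final stack: "dbdb" (length 4)

4


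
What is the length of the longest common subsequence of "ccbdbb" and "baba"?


LCS of "ccbdbb" and "baba"
DP table:
           b    a    b    a
      0    0    0    0    0
  c   0    0    0    0    0
  c   0    0    0    0    0
  b   0    1    1    1    1
  d   0    1    1    1    1
  b   0    1    1    2    2
  b   0    1    1    2    2
LCS length = dp[6][4] = 2

2


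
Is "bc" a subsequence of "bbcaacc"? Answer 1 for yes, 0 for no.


Check if "bc" is a subsequence of "bbcaacc"
Greedy scan:
  Position 0 ('b'): matches sub[0] = 'b'
  Position 1 ('b'): no match needed
  Position 2 ('c'): matches sub[1] = 'c'
  Position 3 ('a'): no match needed
  Position 4 ('a'): no match needed
  Position 5 ('c'): no match needed
  Position 6 ('c'): no match needed
All 2 characters matched => is a subsequence

1


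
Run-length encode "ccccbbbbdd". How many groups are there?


Input: ccccbbbbdd
Scanning for consecutive runs:
  Group 1: 'c' x 4 (positions 0-3)
  Group 2: 'b' x 4 (positions 4-7)
  Group 3: 'd' x 2 (positions 8-9)
Total groups: 3

3


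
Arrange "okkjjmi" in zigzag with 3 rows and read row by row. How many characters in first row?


Zigzag "okkjjmi" into 3 rows:
Placing characters:
  'o' => row 0
  'k' => row 1
  'k' => row 2
  'j' => row 1
  'j' => row 0
  'm' => row 1
  'i' => row 2
Rows:
  Row 0: "oj"
  Row 1: "kjm"
  Row 2: "ki"
First row length: 2

2


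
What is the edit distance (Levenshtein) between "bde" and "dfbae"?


Computing edit distance: "bde" -> "dfbae"
DP table:
           d    f    b    a    e
      0    1    2    3    4    5
  b   1    1    2    2    3    4
  d   2    1    2    3    3    4
  e   3    2    2    3    4    3
Edit distance = dp[3][5] = 3

3


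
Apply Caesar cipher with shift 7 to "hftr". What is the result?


Caesar cipher: shift "hftr" by 7
  'h' (pos 7) + 7 = pos 14 = 'o'
  'f' (pos 5) + 7 = pos 12 = 'm'
  't' (pos 19) + 7 = pos 0 = 'a'
  'r' (pos 17) + 7 = pos 24 = 'y'
Result: omay

omay


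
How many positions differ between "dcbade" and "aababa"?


Comparing "dcbade" and "aababa" position by position:
  Position 0: 'd' vs 'a' => DIFFER
  Position 1: 'c' vs 'a' => DIFFER
  Position 2: 'b' vs 'b' => same
  Position 3: 'a' vs 'a' => same
  Position 4: 'd' vs 'b' => DIFFER
  Position 5: 'e' vs 'a' => DIFFER
Positions that differ: 4

4


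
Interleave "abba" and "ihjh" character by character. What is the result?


Interleaving "abba" and "ihjh":
  Position 0: 'a' from first, 'i' from second => "ai"
  Position 1: 'b' from first, 'h' from second => "bh"
  Position 2: 'b' from first, 'j' from second => "bj"
  Position 3: 'a' from first, 'h' from second => "ah"
Result: aibhbjah

aibhbjah


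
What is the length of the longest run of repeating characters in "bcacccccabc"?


Input: "bcacccccabc"
Scanning for longest run:
  Position 1 ('c'): new char, reset run to 1
  Position 2 ('a'): new char, reset run to 1
  Position 3 ('c'): new char, reset run to 1
  Position 4 ('c'): continues run of 'c', length=2
  Position 5 ('c'): continues run of 'c', length=3
  Position 6 ('c'): continues run of 'c', length=4
  Position 7 ('c'): continues run of 'c', length=5
  Position 8 ('a'): new char, reset run to 1
  Position 9 ('b'): new char, reset run to 1
  Position 10 ('c'): new char, reset run to 1
Longest run: 'c' with length 5

5


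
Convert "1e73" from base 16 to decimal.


Input: "1e73" in base 16
Positional expansion:
  Digit '1' (value 1) x 16^3 = 4096
  Digit 'e' (value 14) x 16^2 = 3584
  Digit '7' (value 7) x 16^1 = 112
  Digit '3' (value 3) x 16^0 = 3
Sum = 7795

7795


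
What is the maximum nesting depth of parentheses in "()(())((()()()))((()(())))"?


Input: "()(())((()()()))((()(())))"
Tracking depth:
  Position 0 '(': depth becomes 1
  Position 1 ')': depth becomes 0
  Position 2 '(': depth becomes 1
  Position 3 '(': depth becomes 2
  Position 4 ')': depth becomes 1
  Position 5 ')': depth becomes 0
  Position 6 '(': depth becomes 1
  Position 7 '(': depth becomes 2
  Position 8 '(': depth becomes 3
  Position 9 ')': depth becomes 2
  Position 10 '(': depth becomes 3
  Position 11 ')': depth becomes 2
  Position 12 '(': depth becomes 3
  Position 13 ')': depth becomes 2
  Position 14 ')': depth becomes 1
  Position 15 ')': depth becomes 0
  Position 16 '(': depth becomes 1
  Position 17 '(': depth becomes 2
  Position 18 '(': depth becomes 3
  Position 19 ')': depth becomes 2
  Position 20 '(': depth becomes 3
  Position 21 '(': depth becomes 4
  Position 22 ')': depth becomes 3
  Position 23 ')': depth becomes 2
  Position 24 ')': depth becomes 1
  Position 25 ')': depth becomes 0
Maximum depth reached: 4

4


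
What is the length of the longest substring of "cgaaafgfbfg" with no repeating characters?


Input: "cgaaafgfbfg"
Sliding window (track last position of each char):
  Position 0 ('c'): window [0,0] length 1 -- new best
  Position 1 ('g'): window [0,1] length 2 -- new best
  Position 2 ('a'): window [0,2] length 3 -- new best
  Position 3 ('a'): repeat (last at 2), move window start to 3
  Position 3 ('a'): window [3,3] length 1
  Position 4 ('a'): repeat (last at 3), move window start to 4
  Position 4 ('a'): window [4,4] length 1
  Position 5 ('f'): window [4,5] length 2
  Position 6 ('g'): window [4,6] length 3
  Position 7 ('f'): repeat (last at 5), move window start to 6
  Position 7 ('f'): window [6,7] length 2
  Position 8 ('b'): window [6,8] length 3
  Position 9 ('f'): repeat (last at 7), move window start to 8
  Position 9 ('f'): window [8,9] length 2
  Position 10 ('g'): window [8,10] length 3
Longest substring with no repeats: "cga" with length 3

3


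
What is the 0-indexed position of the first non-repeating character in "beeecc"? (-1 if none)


Input: beeecc
Character frequencies:
  'b': 1
  'c': 2
  'e': 3
Scanning left to right for freq == 1:
  Position 0 ('b'): unique! => answer = 0

0


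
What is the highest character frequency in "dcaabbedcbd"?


Input: dcaabbedcbd
Character counts:
  'a': 2
  'b': 3
  'c': 2
  'd': 3
  'e': 1
Maximum frequency: 3

3


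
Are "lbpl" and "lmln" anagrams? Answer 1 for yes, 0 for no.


Strings: "lbpl", "lmln"
Sorted first:  bllp
Sorted second: llmn
Differ at position 0: 'b' vs 'l' => not anagrams

0


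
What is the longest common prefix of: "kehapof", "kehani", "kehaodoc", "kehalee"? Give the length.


Words: kehapof, kehani, kehaodoc, kehalee
  Position 0: all 'k' => match
  Position 1: all 'e' => match
  Position 2: all 'h' => match
  Position 3: all 'a' => match
  Position 4: ('p', 'n', 'o', 'l') => mismatch, stop
LCP = "keha" (length 4)

4


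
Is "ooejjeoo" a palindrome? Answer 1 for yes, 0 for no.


Input: ooejjeoo
Reversed: ooejjeoo
  Compare pos 0 ('o') with pos 7 ('o'): match
  Compare pos 1 ('o') with pos 6 ('o'): match
  Compare pos 2 ('e') with pos 5 ('e'): match
  Compare pos 3 ('j') with pos 4 ('j'): match
Result: palindrome

1


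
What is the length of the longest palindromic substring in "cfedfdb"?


Input: "cfedfdb"
Checking substrings for palindromes:
  [3:6] "dfd" (len 3) => palindrome
Longest palindromic substring: "dfd" with length 3

3


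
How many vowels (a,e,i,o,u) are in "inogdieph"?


Input: inogdieph
Checking each character:
  'i' at position 0: vowel (running total: 1)
  'n' at position 1: consonant
  'o' at position 2: vowel (running total: 2)
  'g' at position 3: consonant
  'd' at position 4: consonant
  'i' at position 5: vowel (running total: 3)
  'e' at position 6: vowel (running total: 4)
  'p' at position 7: consonant
  'h' at position 8: consonant
Total vowels: 4

4


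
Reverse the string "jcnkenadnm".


Input: jcnkenadnm
Reading characters right to left:
  Position 9: 'm'
  Position 8: 'n'
  Position 7: 'd'
  Position 6: 'a'
  Position 5: 'n'
  Position 4: 'e'
  Position 3: 'k'
  Position 2: 'n'
  Position 1: 'c'
  Position 0: 'j'
Reversed: mndanekncj

mndanekncj


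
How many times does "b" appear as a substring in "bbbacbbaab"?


Searching for "b" in "bbbacbbaab"
Scanning each position:
  Position 0: "b" => MATCH
  Position 1: "b" => MATCH
  Position 2: "b" => MATCH
  Position 3: "a" => no
  Position 4: "c" => no
  Position 5: "b" => MATCH
  Position 6: "b" => MATCH
  Position 7: "a" => no
  Position 8: "a" => no
  Position 9: "b" => MATCH
Total occurrences: 6

6


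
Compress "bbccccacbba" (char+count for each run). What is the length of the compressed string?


Input: bbccccacbba
Runs:
  'b' x 2 => "b2"
  'c' x 4 => "c4"
  'a' x 1 => "a1"
  'c' x 1 => "c1"
  'b' x 2 => "b2"
  'a' x 1 => "a1"
Compressed: "b2c4a1c1b2a1"
Compressed length: 12

12


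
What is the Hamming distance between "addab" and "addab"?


Comparing "addab" and "addab" position by position:
  Position 0: 'a' vs 'a' => same
  Position 1: 'd' vs 'd' => same
  Position 2: 'd' vs 'd' => same
  Position 3: 'a' vs 'a' => same
  Position 4: 'b' vs 'b' => same
Total differences (Hamming distance): 0

0


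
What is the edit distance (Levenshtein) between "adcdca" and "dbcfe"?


Computing edit distance: "adcdca" -> "dbcfe"
DP table:
           d    b    c    f    e
      0    1    2    3    4    5
  a   1    1    2    3    4    5
  d   2    1    2    3    4    5
  c   3    2    2    2    3    4
  d   4    3    3    3    3    4
  c   5    4    4    3    4    4
  a   6    5    5    4    4    5
Edit distance = dp[6][5] = 5

5


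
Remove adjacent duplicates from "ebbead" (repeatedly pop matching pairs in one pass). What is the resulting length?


Input: ebbead
Stack-based adjacent duplicate removal:
  Read 'e': push. Stack: e
  Read 'b': push. Stack: eb
  Read 'b': matches stack top 'b' => pop. Stack: e
  Read 'e': matches stack top 'e' => pop. Stack: (empty)
  Read 'a': push. Stack: a
  Read 'd': push. Stack: ad
Final stack: "ad" (length 2)

2


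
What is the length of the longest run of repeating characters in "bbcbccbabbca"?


Input: "bbcbccbabbca"
Scanning for longest run:
  Position 1 ('b'): continues run of 'b', length=2
  Position 2 ('c'): new char, reset run to 1
  Position 3 ('b'): new char, reset run to 1
  Position 4 ('c'): new char, reset run to 1
  Position 5 ('c'): continues run of 'c', length=2
  Position 6 ('b'): new char, reset run to 1
  Position 7 ('a'): new char, reset run to 1
  Position 8 ('b'): new char, reset run to 1
  Position 9 ('b'): continues run of 'b', length=2
  Position 10 ('c'): new char, reset run to 1
  Position 11 ('a'): new char, reset run to 1
Longest run: 'b' with length 2

2


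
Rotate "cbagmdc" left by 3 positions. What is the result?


Input: "cbagmdc", rotate left by 3
First 3 characters: "cba"
Remaining characters: "gmdc"
Concatenate remaining + first: "gmdc" + "cba" = "gmdccba"

gmdccba


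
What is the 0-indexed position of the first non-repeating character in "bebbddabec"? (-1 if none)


Input: bebbddabec
Character frequencies:
  'a': 1
  'b': 4
  'c': 1
  'd': 2
  'e': 2
Scanning left to right for freq == 1:
  Position 0 ('b'): freq=4, skip
  Position 1 ('e'): freq=2, skip
  Position 2 ('b'): freq=4, skip
  Position 3 ('b'): freq=4, skip
  Position 4 ('d'): freq=2, skip
  Position 5 ('d'): freq=2, skip
  Position 6 ('a'): unique! => answer = 6

6


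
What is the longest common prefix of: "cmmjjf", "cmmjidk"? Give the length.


Words: cmmjjf, cmmjidk
  Position 0: all 'c' => match
  Position 1: all 'm' => match
  Position 2: all 'm' => match
  Position 3: all 'j' => match
  Position 4: ('j', 'i') => mismatch, stop
LCP = "cmmj" (length 4)

4


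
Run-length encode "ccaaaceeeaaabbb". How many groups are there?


Input: ccaaaceeeaaabbb
Scanning for consecutive runs:
  Group 1: 'c' x 2 (positions 0-1)
  Group 2: 'a' x 3 (positions 2-4)
  Group 3: 'c' x 1 (positions 5-5)
  Group 4: 'e' x 3 (positions 6-8)
  Group 5: 'a' x 3 (positions 9-11)
  Group 6: 'b' x 3 (positions 12-14)
Total groups: 6

6


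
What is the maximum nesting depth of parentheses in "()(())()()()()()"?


Input: "()(())()()()()()"
Tracking depth:
  Position 0 '(': depth becomes 1
  Position 1 ')': depth becomes 0
  Position 2 '(': depth becomes 1
  Position 3 '(': depth becomes 2
  Position 4 ')': depth becomes 1
  Position 5 ')': depth becomes 0
  Position 6 '(': depth becomes 1
  Position 7 ')': depth becomes 0
  Position 8 '(': depth becomes 1
  Position 9 ')': depth becomes 0
  Position 10 '(': depth becomes 1
  Position 11 ')': depth becomes 0
  Position 12 '(': depth becomes 1
  Position 13 ')': depth becomes 0
  Position 14 '(': depth becomes 1
  Position 15 ')': depth becomes 0
Maximum depth reached: 2

2


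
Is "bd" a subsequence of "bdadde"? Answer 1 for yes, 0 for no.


Check if "bd" is a subsequence of "bdadde"
Greedy scan:
  Position 0 ('b'): matches sub[0] = 'b'
  Position 1 ('d'): matches sub[1] = 'd'
  Position 2 ('a'): no match needed
  Position 3 ('d'): no match needed
  Position 4 ('d'): no match needed
  Position 5 ('e'): no match needed
All 2 characters matched => is a subsequence

1


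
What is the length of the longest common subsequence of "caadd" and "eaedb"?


LCS of "caadd" and "eaedb"
DP table:
           e    a    e    d    b
      0    0    0    0    0    0
  c   0    0    0    0    0    0
  a   0    0    1    1    1    1
  a   0    0    1    1    1    1
  d   0    0    1    1    2    2
  d   0    0    1    1    2    2
LCS length = dp[5][5] = 2

2


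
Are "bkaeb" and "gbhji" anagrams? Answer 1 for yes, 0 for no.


Strings: "bkaeb", "gbhji"
Sorted first:  abbek
Sorted second: bghij
Differ at position 0: 'a' vs 'b' => not anagrams

0


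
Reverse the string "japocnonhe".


Input: japocnonhe
Reading characters right to left:
  Position 9: 'e'
  Position 8: 'h'
  Position 7: 'n'
  Position 6: 'o'
  Position 5: 'n'
  Position 4: 'c'
  Position 3: 'o'
  Position 2: 'p'
  Position 1: 'a'
  Position 0: 'j'
Reversed: ehnoncopaj

ehnoncopaj


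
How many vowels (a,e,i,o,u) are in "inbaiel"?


Input: inbaiel
Checking each character:
  'i' at position 0: vowel (running total: 1)
  'n' at position 1: consonant
  'b' at position 2: consonant
  'a' at position 3: vowel (running total: 2)
  'i' at position 4: vowel (running total: 3)
  'e' at position 5: vowel (running total: 4)
  'l' at position 6: consonant
Total vowels: 4

4


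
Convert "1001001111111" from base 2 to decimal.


Input: "1001001111111" in base 2
Positional expansion:
  Digit '1' (value 1) x 2^12 = 4096
  Digit '0' (value 0) x 2^11 = 0
  Digit '0' (value 0) x 2^10 = 0
  Digit '1' (value 1) x 2^9 = 512
  Digit '0' (value 0) x 2^8 = 0
  Digit '0' (value 0) x 2^7 = 0
  Digit '1' (value 1) x 2^6 = 64
  Digit '1' (value 1) x 2^5 = 32
  Digit '1' (value 1) x 2^4 = 16
  Digit '1' (value 1) x 2^3 = 8
  Digit '1' (value 1) x 2^2 = 4
  Digit '1' (value 1) x 2^1 = 2
  Digit '1' (value 1) x 2^0 = 1
Sum = 4735

4735


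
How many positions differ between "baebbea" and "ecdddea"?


Comparing "baebbea" and "ecdddea" position by position:
  Position 0: 'b' vs 'e' => DIFFER
  Position 1: 'a' vs 'c' => DIFFER
  Position 2: 'e' vs 'd' => DIFFER
  Position 3: 'b' vs 'd' => DIFFER
  Position 4: 'b' vs 'd' => DIFFER
  Position 5: 'e' vs 'e' => same
  Position 6: 'a' vs 'a' => same
Positions that differ: 5

5


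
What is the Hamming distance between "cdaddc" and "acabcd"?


Comparing "cdaddc" and "acabcd" position by position:
  Position 0: 'c' vs 'a' => differ
  Position 1: 'd' vs 'c' => differ
  Position 2: 'a' vs 'a' => same
  Position 3: 'd' vs 'b' => differ
  Position 4: 'd' vs 'c' => differ
  Position 5: 'c' vs 'd' => differ
Total differences (Hamming distance): 5

5


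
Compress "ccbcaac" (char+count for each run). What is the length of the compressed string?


Input: ccbcaac
Runs:
  'c' x 2 => "c2"
  'b' x 1 => "b1"
  'c' x 1 => "c1"
  'a' x 2 => "a2"
  'c' x 1 => "c1"
Compressed: "c2b1c1a2c1"
Compressed length: 10

10


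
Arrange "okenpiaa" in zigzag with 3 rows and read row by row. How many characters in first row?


Zigzag "okenpiaa" into 3 rows:
Placing characters:
  'o' => row 0
  'k' => row 1
  'e' => row 2
  'n' => row 1
  'p' => row 0
  'i' => row 1
  'a' => row 2
  'a' => row 1
Rows:
  Row 0: "op"
  Row 1: "knia"
  Row 2: "ea"
First row length: 2

2


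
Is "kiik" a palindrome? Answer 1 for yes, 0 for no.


Input: kiik
Reversed: kiik
  Compare pos 0 ('k') with pos 3 ('k'): match
  Compare pos 1 ('i') with pos 2 ('i'): match
Result: palindrome

1


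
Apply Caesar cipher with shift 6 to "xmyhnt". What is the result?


Caesar cipher: shift "xmyhnt" by 6
  'x' (pos 23) + 6 = pos 3 = 'd'
  'm' (pos 12) + 6 = pos 18 = 's'
  'y' (pos 24) + 6 = pos 4 = 'e'
  'h' (pos 7) + 6 = pos 13 = 'n'
  'n' (pos 13) + 6 = pos 19 = 't'
  't' (pos 19) + 6 = pos 25 = 'z'
Result: dsentz

dsentz


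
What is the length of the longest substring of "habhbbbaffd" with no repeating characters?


Input: "habhbbbaffd"
Sliding window (track last position of each char):
  Position 0 ('h'): window [0,0] length 1 -- new best
  Position 1 ('a'): window [0,1] length 2 -- new best
  Position 2 ('b'): window [0,2] length 3 -- new best
  Position 3 ('h'): repeat (last at 0), move window start to 1
  Position 3 ('h'): window [1,3] length 3
  Position 4 ('b'): repeat (last at 2), move window start to 3
  Position 4 ('b'): window [3,4] length 2
  Position 5 ('b'): repeat (last at 4), move window start to 5
  Position 5 ('b'): window [5,5] length 1
  Position 6 ('b'): repeat (last at 5), move window start to 6
  Position 6 ('b'): window [6,6] length 1
  Position 7 ('a'): window [6,7] length 2
  Position 8 ('f'): window [6,8] length 3
  Position 9 ('f'): repeat (last at 8), move window start to 9
  Position 9 ('f'): window [9,9] length 1
  Position 10 ('d'): window [9,10] length 2
Longest substring with no repeats: "hab" with length 3

3


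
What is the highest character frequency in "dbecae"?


Input: dbecae
Character counts:
  'a': 1
  'b': 1
  'c': 1
  'd': 1
  'e': 2
Maximum frequency: 2

2


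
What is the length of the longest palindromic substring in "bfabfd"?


Input: "bfabfd"
Checking substrings for palindromes:
  No multi-char palindromic substrings found
Longest palindromic substring: "b" with length 1

1


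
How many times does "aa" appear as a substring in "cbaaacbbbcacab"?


Searching for "aa" in "cbaaacbbbcacab"
Scanning each position:
  Position 0: "cb" => no
  Position 1: "ba" => no
  Position 2: "aa" => MATCH
  Position 3: "aa" => MATCH
  Position 4: "ac" => no
  Position 5: "cb" => no
  Position 6: "bb" => no
  Position 7: "bb" => no
  Position 8: "bc" => no
  Position 9: "ca" => no
  Position 10: "ac" => no
  Position 11: "ca" => no
  Position 12: "ab" => no
Total occurrences: 2

2


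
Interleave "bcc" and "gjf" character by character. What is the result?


Interleaving "bcc" and "gjf":
  Position 0: 'b' from first, 'g' from second => "bg"
  Position 1: 'c' from first, 'j' from second => "cj"
  Position 2: 'c' from first, 'f' from second => "cf"
Result: bgcjcf

bgcjcf


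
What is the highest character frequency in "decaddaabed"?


Input: decaddaabed
Character counts:
  'a': 3
  'b': 1
  'c': 1
  'd': 4
  'e': 2
Maximum frequency: 4

4


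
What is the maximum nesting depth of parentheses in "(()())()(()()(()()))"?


Input: "(()())()(()()(()()))"
Tracking depth:
  Position 0 '(': depth becomes 1
  Position 1 '(': depth becomes 2
  Position 2 ')': depth becomes 1
  Position 3 '(': depth becomes 2
  Position 4 ')': depth becomes 1
  Position 5 ')': depth becomes 0
  Position 6 '(': depth becomes 1
  Position 7 ')': depth becomes 0
  Position 8 '(': depth becomes 1
  Position 9 '(': depth becomes 2
  Position 10 ')': depth becomes 1
  Position 11 '(': depth becomes 2
  Position 12 ')': depth becomes 1
  Position 13 '(': depth becomes 2
  Position 14 '(': depth becomes 3
  Position 15 ')': depth becomes 2
  Position 16 '(': depth becomes 3
  Position 17 ')': depth becomes 2
  Position 18 ')': depth becomes 1
  Position 19 ')': depth becomes 0
Maximum depth reached: 3

3


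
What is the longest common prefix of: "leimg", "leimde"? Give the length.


Words: leimg, leimde
  Position 0: all 'l' => match
  Position 1: all 'e' => match
  Position 2: all 'i' => match
  Position 3: all 'm' => match
  Position 4: ('g', 'd') => mismatch, stop
LCP = "leim" (length 4)

4


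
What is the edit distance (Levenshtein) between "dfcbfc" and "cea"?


Computing edit distance: "dfcbfc" -> "cea"
DP table:
           c    e    a
      0    1    2    3
  d   1    1    2    3
  f   2    2    2    3
  c   3    2    3    3
  b   4    3    3    4
  f   5    4    4    4
  c   6    5    5    5
Edit distance = dp[6][3] = 5

5


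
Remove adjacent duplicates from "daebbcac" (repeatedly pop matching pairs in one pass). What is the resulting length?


Input: daebbcac
Stack-based adjacent duplicate removal:
  Read 'd': push. Stack: d
  Read 'a': push. Stack: da
  Read 'e': push. Stack: dae
  Read 'b': push. Stack: daeb
  Read 'b': matches stack top 'b' => pop. Stack: dae
  Read 'c': push. Stack: daec
  Read 'a': push. Stack: daeca
  Read 'c': push. Stack: daecac
Final stack: "daecac" (length 6)

6


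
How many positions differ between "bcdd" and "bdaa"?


Comparing "bcdd" and "bdaa" position by position:
  Position 0: 'b' vs 'b' => same
  Position 1: 'c' vs 'd' => DIFFER
  Position 2: 'd' vs 'a' => DIFFER
  Position 3: 'd' vs 'a' => DIFFER
Positions that differ: 3

3


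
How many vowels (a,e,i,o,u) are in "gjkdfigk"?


Input: gjkdfigk
Checking each character:
  'g' at position 0: consonant
  'j' at position 1: consonant
  'k' at position 2: consonant
  'd' at position 3: consonant
  'f' at position 4: consonant
  'i' at position 5: vowel (running total: 1)
  'g' at position 6: consonant
  'k' at position 7: consonant
Total vowels: 1

1


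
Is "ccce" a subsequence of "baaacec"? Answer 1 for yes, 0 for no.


Check if "ccce" is a subsequence of "baaacec"
Greedy scan:
  Position 0 ('b'): no match needed
  Position 1 ('a'): no match needed
  Position 2 ('a'): no match needed
  Position 3 ('a'): no match needed
  Position 4 ('c'): matches sub[0] = 'c'
  Position 5 ('e'): no match needed
  Position 6 ('c'): matches sub[1] = 'c'
Only matched 2/4 characters => not a subsequence

0


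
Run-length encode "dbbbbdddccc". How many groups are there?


Input: dbbbbdddccc
Scanning for consecutive runs:
  Group 1: 'd' x 1 (positions 0-0)
  Group 2: 'b' x 4 (positions 1-4)
  Group 3: 'd' x 3 (positions 5-7)
  Group 4: 'c' x 3 (positions 8-10)
Total groups: 4

4


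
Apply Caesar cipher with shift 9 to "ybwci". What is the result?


Caesar cipher: shift "ybwci" by 9
  'y' (pos 24) + 9 = pos 7 = 'h'
  'b' (pos 1) + 9 = pos 10 = 'k'
  'w' (pos 22) + 9 = pos 5 = 'f'
  'c' (pos 2) + 9 = pos 11 = 'l'
  'i' (pos 8) + 9 = pos 17 = 'r'
Result: hkflr

hkflr


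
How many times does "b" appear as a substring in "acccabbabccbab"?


Searching for "b" in "acccabbabccbab"
Scanning each position:
  Position 0: "a" => no
  Position 1: "c" => no
  Position 2: "c" => no
  Position 3: "c" => no
  Position 4: "a" => no
  Position 5: "b" => MATCH
  Position 6: "b" => MATCH
  Position 7: "a" => no
  Position 8: "b" => MATCH
  Position 9: "c" => no
  Position 10: "c" => no
  Position 11: "b" => MATCH
  Position 12: "a" => no
  Position 13: "b" => MATCH
Total occurrences: 5

5


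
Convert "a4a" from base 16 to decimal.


Input: "a4a" in base 16
Positional expansion:
  Digit 'a' (value 10) x 16^2 = 2560
  Digit '4' (value 4) x 16^1 = 64
  Digit 'a' (value 10) x 16^0 = 10
Sum = 2634

2634


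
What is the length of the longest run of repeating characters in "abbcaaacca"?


Input: "abbcaaacca"
Scanning for longest run:
  Position 1 ('b'): new char, reset run to 1
  Position 2 ('b'): continues run of 'b', length=2
  Position 3 ('c'): new char, reset run to 1
  Position 4 ('a'): new char, reset run to 1
  Position 5 ('a'): continues run of 'a', length=2
  Position 6 ('a'): continues run of 'a', length=3
  Position 7 ('c'): new char, reset run to 1
  Position 8 ('c'): continues run of 'c', length=2
  Position 9 ('a'): new char, reset run to 1
Longest run: 'a' with length 3

3


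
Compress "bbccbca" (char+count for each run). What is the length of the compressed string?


Input: bbccbca
Runs:
  'b' x 2 => "b2"
  'c' x 2 => "c2"
  'b' x 1 => "b1"
  'c' x 1 => "c1"
  'a' x 1 => "a1"
Compressed: "b2c2b1c1a1"
Compressed length: 10

10


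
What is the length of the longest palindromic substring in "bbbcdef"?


Input: "bbbcdef"
Checking substrings for palindromes:
  [0:3] "bbb" (len 3) => palindrome
  [0:2] "bb" (len 2) => palindrome
  [1:3] "bb" (len 2) => palindrome
Longest palindromic substring: "bbb" with length 3

3


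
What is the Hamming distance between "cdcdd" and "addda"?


Comparing "cdcdd" and "addda" position by position:
  Position 0: 'c' vs 'a' => differ
  Position 1: 'd' vs 'd' => same
  Position 2: 'c' vs 'd' => differ
  Position 3: 'd' vs 'd' => same
  Position 4: 'd' vs 'a' => differ
Total differences (Hamming distance): 3

3


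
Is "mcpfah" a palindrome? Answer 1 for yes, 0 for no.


Input: mcpfah
Reversed: hafpcm
  Compare pos 0 ('m') with pos 5 ('h'): MISMATCH
  Compare pos 1 ('c') with pos 4 ('a'): MISMATCH
  Compare pos 2 ('p') with pos 3 ('f'): MISMATCH
Result: not a palindrome

0


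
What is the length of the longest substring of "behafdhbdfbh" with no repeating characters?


Input: "behafdhbdfbh"
Sliding window (track last position of each char):
  Position 0 ('b'): window [0,0] length 1 -- new best
  Position 1 ('e'): window [0,1] length 2 -- new best
  Position 2 ('h'): window [0,2] length 3 -- new best
  Position 3 ('a'): window [0,3] length 4 -- new best
  Position 4 ('f'): window [0,4] length 5 -- new best
  Position 5 ('d'): window [0,5] length 6 -- new best
  Position 6 ('h'): repeat (last at 2), move window start to 3
  Position 6 ('h'): window [3,6] length 4
  Position 7 ('b'): window [3,7] length 5
  Position 8 ('d'): repeat (last at 5), move window start to 6
  Position 8 ('d'): window [6,8] length 3
  Position 9 ('f'): window [6,9] length 4
  Position 10 ('b'): repeat (last at 7), move window start to 8
  Position 10 ('b'): window [8,10] length 3
  Position 11 ('h'): window [8,11] length 4
Longest substring with no repeats: "behafd" with length 6

6


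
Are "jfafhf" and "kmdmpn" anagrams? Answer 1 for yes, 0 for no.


Strings: "jfafhf", "kmdmpn"
Sorted first:  afffhj
Sorted second: dkmmnp
Differ at position 0: 'a' vs 'd' => not anagrams

0


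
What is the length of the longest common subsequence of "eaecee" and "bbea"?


LCS of "eaecee" and "bbea"
DP table:
           b    b    e    a
      0    0    0    0    0
  e   0    0    0    1    1
  a   0    0    0    1    2
  e   0    0    0    1    2
  c   0    0    0    1    2
  e   0    0    0    1    2
  e   0    0    0    1    2
LCS length = dp[6][4] = 2

2


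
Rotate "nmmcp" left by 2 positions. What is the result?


Input: "nmmcp", rotate left by 2
First 2 characters: "nm"
Remaining characters: "mcp"
Concatenate remaining + first: "mcp" + "nm" = "mcpnm"

mcpnm


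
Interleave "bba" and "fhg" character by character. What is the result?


Interleaving "bba" and "fhg":
  Position 0: 'b' from first, 'f' from second => "bf"
  Position 1: 'b' from first, 'h' from second => "bh"
  Position 2: 'a' from first, 'g' from second => "ag"
Result: bfbhag

bfbhag


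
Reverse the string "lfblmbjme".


Input: lfblmbjme
Reading characters right to left:
  Position 8: 'e'
  Position 7: 'm'
  Position 6: 'j'
  Position 5: 'b'
  Position 4: 'm'
  Position 3: 'l'
  Position 2: 'b'
  Position 1: 'f'
  Position 0: 'l'
Reversed: emjbmlbfl

emjbmlbfl


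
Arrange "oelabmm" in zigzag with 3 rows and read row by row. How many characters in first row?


Zigzag "oelabmm" into 3 rows:
Placing characters:
  'o' => row 0
  'e' => row 1
  'l' => row 2
  'a' => row 1
  'b' => row 0
  'm' => row 1
  'm' => row 2
Rows:
  Row 0: "ob"
  Row 1: "eam"
  Row 2: "lm"
First row length: 2

2


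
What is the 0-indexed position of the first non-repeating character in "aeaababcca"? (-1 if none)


Input: aeaababcca
Character frequencies:
  'a': 5
  'b': 2
  'c': 2
  'e': 1
Scanning left to right for freq == 1:
  Position 0 ('a'): freq=5, skip
  Position 1 ('e'): unique! => answer = 1

1


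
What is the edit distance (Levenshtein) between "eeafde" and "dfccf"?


Computing edit distance: "eeafde" -> "dfccf"
DP table:
           d    f    c    c    f
      0    1    2    3    4    5
  e   1    1    2    3    4    5
  e   2    2    2    3    4    5
  a   3    3    3    3    4    5
  f   4    4    3    4    4    4
  d   5    4    4    4    5    5
  e   6    5    5    5    5    6
Edit distance = dp[6][5] = 6

6


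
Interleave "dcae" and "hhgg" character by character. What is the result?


Interleaving "dcae" and "hhgg":
  Position 0: 'd' from first, 'h' from second => "dh"
  Position 1: 'c' from first, 'h' from second => "ch"
  Position 2: 'a' from first, 'g' from second => "ag"
  Position 3: 'e' from first, 'g' from second => "eg"
Result: dhchageg

dhchageg


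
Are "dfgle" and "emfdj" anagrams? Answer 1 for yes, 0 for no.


Strings: "dfgle", "emfdj"
Sorted first:  defgl
Sorted second: defjm
Differ at position 3: 'g' vs 'j' => not anagrams

0


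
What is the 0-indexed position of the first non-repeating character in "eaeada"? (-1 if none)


Input: eaeada
Character frequencies:
  'a': 3
  'd': 1
  'e': 2
Scanning left to right for freq == 1:
  Position 0 ('e'): freq=2, skip
  Position 1 ('a'): freq=3, skip
  Position 2 ('e'): freq=2, skip
  Position 3 ('a'): freq=3, skip
  Position 4 ('d'): unique! => answer = 4

4


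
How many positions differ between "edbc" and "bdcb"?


Comparing "edbc" and "bdcb" position by position:
  Position 0: 'e' vs 'b' => DIFFER
  Position 1: 'd' vs 'd' => same
  Position 2: 'b' vs 'c' => DIFFER
  Position 3: 'c' vs 'b' => DIFFER
Positions that differ: 3

3


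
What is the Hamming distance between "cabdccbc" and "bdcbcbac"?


Comparing "cabdccbc" and "bdcbcbac" position by position:
  Position 0: 'c' vs 'b' => differ
  Position 1: 'a' vs 'd' => differ
  Position 2: 'b' vs 'c' => differ
  Position 3: 'd' vs 'b' => differ
  Position 4: 'c' vs 'c' => same
  Position 5: 'c' vs 'b' => differ
  Position 6: 'b' vs 'a' => differ
  Position 7: 'c' vs 'c' => same
Total differences (Hamming distance): 6

6


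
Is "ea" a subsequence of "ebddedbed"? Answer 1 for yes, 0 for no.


Check if "ea" is a subsequence of "ebddedbed"
Greedy scan:
  Position 0 ('e'): matches sub[0] = 'e'
  Position 1 ('b'): no match needed
  Position 2 ('d'): no match needed
  Position 3 ('d'): no match needed
  Position 4 ('e'): no match needed
  Position 5 ('d'): no match needed
  Position 6 ('b'): no match needed
  Position 7 ('e'): no match needed
  Position 8 ('d'): no match needed
Only matched 1/2 characters => not a subsequence

0


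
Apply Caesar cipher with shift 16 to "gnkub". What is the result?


Caesar cipher: shift "gnkub" by 16
  'g' (pos 6) + 16 = pos 22 = 'w'
  'n' (pos 13) + 16 = pos 3 = 'd'
  'k' (pos 10) + 16 = pos 0 = 'a'
  'u' (pos 20) + 16 = pos 10 = 'k'
  'b' (pos 1) + 16 = pos 17 = 'r'
Result: wdakr

wdakr


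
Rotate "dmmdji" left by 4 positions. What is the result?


Input: "dmmdji", rotate left by 4
First 4 characters: "dmmd"
Remaining characters: "ji"
Concatenate remaining + first: "ji" + "dmmd" = "jidmmd"

jidmmd


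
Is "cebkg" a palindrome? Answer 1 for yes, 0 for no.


Input: cebkg
Reversed: gkbec
  Compare pos 0 ('c') with pos 4 ('g'): MISMATCH
  Compare pos 1 ('e') with pos 3 ('k'): MISMATCH
Result: not a palindrome

0


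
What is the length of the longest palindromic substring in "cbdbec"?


Input: "cbdbec"
Checking substrings for palindromes:
  [1:4] "bdb" (len 3) => palindrome
Longest palindromic substring: "bdb" with length 3

3


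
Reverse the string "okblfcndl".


Input: okblfcndl
Reading characters right to left:
  Position 8: 'l'
  Position 7: 'd'
  Position 6: 'n'
  Position 5: 'c'
  Position 4: 'f'
  Position 3: 'l'
  Position 2: 'b'
  Position 1: 'k'
  Position 0: 'o'
Reversed: ldncflbko

ldncflbko


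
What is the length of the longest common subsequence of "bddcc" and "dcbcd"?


LCS of "bddcc" and "dcbcd"
DP table:
           d    c    b    c    d
      0    0    0    0    0    0
  b   0    0    0    1    1    1
  d   0    1    1    1    1    2
  d   0    1    1    1    1    2
  c   0    1    2    2    2    2
  c   0    1    2    2    3    3
LCS length = dp[5][5] = 3

3


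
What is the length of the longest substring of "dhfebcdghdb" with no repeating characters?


Input: "dhfebcdghdb"
Sliding window (track last position of each char):
  Position 0 ('d'): window [0,0] length 1 -- new best
  Position 1 ('h'): window [0,1] length 2 -- new best
  Position 2 ('f'): window [0,2] length 3 -- new best
  Position 3 ('e'): window [0,3] length 4 -- new best
  Position 4 ('b'): window [0,4] length 5 -- new best
  Position 5 ('c'): window [0,5] length 6 -- new best
  Position 6 ('d'): repeat (last at 0), move window start to 1
  Position 6 ('d'): window [1,6] length 6
  Position 7 ('g'): window [1,7] length 7 -- new best
  Position 8 ('h'): repeat (last at 1), move window start to 2
  Position 8 ('h'): window [2,8] length 7
  Position 9 ('d'): repeat (last at 6), move window start to 7
  Position 9 ('d'): window [7,9] length 3
  Position 10 ('b'): window [7,10] length 4
Longest substring with no repeats: "hfebcdg" with length 7

7


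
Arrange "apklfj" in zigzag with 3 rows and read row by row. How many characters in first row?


Zigzag "apklfj" into 3 rows:
Placing characters:
  'a' => row 0
  'p' => row 1
  'k' => row 2
  'l' => row 1
  'f' => row 0
  'j' => row 1
Rows:
  Row 0: "af"
  Row 1: "plj"
  Row 2: "k"
First row length: 2

2


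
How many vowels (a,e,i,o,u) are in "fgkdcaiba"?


Input: fgkdcaiba
Checking each character:
  'f' at position 0: consonant
  'g' at position 1: consonant
  'k' at position 2: consonant
  'd' at position 3: consonant
  'c' at position 4: consonant
  'a' at position 5: vowel (running total: 1)
  'i' at position 6: vowel (running total: 2)
  'b' at position 7: consonant
  'a' at position 8: vowel (running total: 3)
Total vowels: 3

3
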